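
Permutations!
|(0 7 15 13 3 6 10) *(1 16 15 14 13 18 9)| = |(0 7 14 13 3 6 10)(1 16 15 18 9)| = 35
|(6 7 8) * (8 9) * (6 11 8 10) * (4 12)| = |(4 12)(6 7 9 10)(8 11)| = 4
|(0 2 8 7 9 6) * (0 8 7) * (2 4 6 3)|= |(0 4 6 8)(2 7 9 3)|= 4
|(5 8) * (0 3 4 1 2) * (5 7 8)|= 10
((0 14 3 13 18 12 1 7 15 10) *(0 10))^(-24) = (0 13 1)(3 12 15)(7 14 18) = [13, 0, 2, 12, 4, 5, 6, 14, 8, 9, 10, 11, 15, 1, 18, 3, 16, 17, 7]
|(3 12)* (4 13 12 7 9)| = 6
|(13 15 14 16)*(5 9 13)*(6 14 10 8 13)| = 20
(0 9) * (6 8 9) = (0 6 8 9) = [6, 1, 2, 3, 4, 5, 8, 7, 9, 0]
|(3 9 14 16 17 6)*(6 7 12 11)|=|(3 9 14 16 17 7 12 11 6)|=9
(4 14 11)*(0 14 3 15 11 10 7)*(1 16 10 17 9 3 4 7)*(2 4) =[14, 16, 4, 15, 2, 5, 6, 0, 8, 3, 1, 7, 12, 13, 17, 11, 10, 9] =(0 14 17 9 3 15 11 7)(1 16 10)(2 4)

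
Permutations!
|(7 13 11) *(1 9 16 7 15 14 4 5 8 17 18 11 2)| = 24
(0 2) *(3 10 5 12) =(0 2)(3 10 5 12) =[2, 1, 0, 10, 4, 12, 6, 7, 8, 9, 5, 11, 3]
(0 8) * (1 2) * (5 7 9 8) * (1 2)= (0 5 7 9 8)= [5, 1, 2, 3, 4, 7, 6, 9, 0, 8]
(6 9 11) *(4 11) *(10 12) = (4 11 6 9)(10 12) = [0, 1, 2, 3, 11, 5, 9, 7, 8, 4, 12, 6, 10]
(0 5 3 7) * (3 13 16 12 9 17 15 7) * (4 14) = (0 5 13 16 12 9 17 15 7)(4 14) = [5, 1, 2, 3, 14, 13, 6, 0, 8, 17, 10, 11, 9, 16, 4, 7, 12, 15]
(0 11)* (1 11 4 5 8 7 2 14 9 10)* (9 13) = (0 4 5 8 7 2 14 13 9 10 1 11) = [4, 11, 14, 3, 5, 8, 6, 2, 7, 10, 1, 0, 12, 9, 13]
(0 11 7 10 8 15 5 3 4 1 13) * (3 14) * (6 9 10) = (0 11 7 6 9 10 8 15 5 14 3 4 1 13) = [11, 13, 2, 4, 1, 14, 9, 6, 15, 10, 8, 7, 12, 0, 3, 5]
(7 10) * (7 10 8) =(10)(7 8) =[0, 1, 2, 3, 4, 5, 6, 8, 7, 9, 10]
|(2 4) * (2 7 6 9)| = 5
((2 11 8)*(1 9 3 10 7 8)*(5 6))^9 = [0, 9, 11, 10, 4, 6, 5, 8, 2, 3, 7, 1] = (1 9 3 10 7 8 2 11)(5 6)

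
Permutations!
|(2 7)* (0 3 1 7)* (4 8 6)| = |(0 3 1 7 2)(4 8 6)| = 15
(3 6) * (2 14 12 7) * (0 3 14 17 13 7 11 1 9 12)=(0 3 6 14)(1 9 12 11)(2 17 13 7)=[3, 9, 17, 6, 4, 5, 14, 2, 8, 12, 10, 1, 11, 7, 0, 15, 16, 13]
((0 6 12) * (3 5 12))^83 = (0 5 6 12 3) = [5, 1, 2, 0, 4, 6, 12, 7, 8, 9, 10, 11, 3]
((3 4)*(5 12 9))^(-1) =(3 4)(5 9 12) =[0, 1, 2, 4, 3, 9, 6, 7, 8, 12, 10, 11, 5]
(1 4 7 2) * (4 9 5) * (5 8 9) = (1 5 4 7 2)(8 9) = [0, 5, 1, 3, 7, 4, 6, 2, 9, 8]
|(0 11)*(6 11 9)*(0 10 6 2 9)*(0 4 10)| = |(0 4 10 6 11)(2 9)| = 10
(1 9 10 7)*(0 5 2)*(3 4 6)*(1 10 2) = (0 5 1 9 2)(3 4 6)(7 10) = [5, 9, 0, 4, 6, 1, 3, 10, 8, 2, 7]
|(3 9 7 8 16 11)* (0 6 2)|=|(0 6 2)(3 9 7 8 16 11)|=6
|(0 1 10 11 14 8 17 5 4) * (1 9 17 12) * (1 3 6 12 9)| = |(0 1 10 11 14 8 9 17 5 4)(3 6 12)| = 30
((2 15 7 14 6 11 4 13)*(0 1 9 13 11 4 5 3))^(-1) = (0 3 5 11 4 6 14 7 15 2 13 9 1) = [3, 0, 13, 5, 6, 11, 14, 15, 8, 1, 10, 4, 12, 9, 7, 2]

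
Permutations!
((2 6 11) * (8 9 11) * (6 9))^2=(2 11 9)=[0, 1, 11, 3, 4, 5, 6, 7, 8, 2, 10, 9]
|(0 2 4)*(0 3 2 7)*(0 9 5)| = 12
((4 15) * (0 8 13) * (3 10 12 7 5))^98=(15)(0 13 8)(3 7 10 5 12)=[13, 1, 2, 7, 4, 12, 6, 10, 0, 9, 5, 11, 3, 8, 14, 15]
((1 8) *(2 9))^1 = (1 8)(2 9) = [0, 8, 9, 3, 4, 5, 6, 7, 1, 2]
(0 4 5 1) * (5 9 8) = (0 4 9 8 5 1) = [4, 0, 2, 3, 9, 1, 6, 7, 5, 8]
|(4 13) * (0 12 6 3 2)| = 10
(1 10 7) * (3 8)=(1 10 7)(3 8)=[0, 10, 2, 8, 4, 5, 6, 1, 3, 9, 7]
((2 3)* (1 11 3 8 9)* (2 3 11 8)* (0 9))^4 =(11) =[0, 1, 2, 3, 4, 5, 6, 7, 8, 9, 10, 11]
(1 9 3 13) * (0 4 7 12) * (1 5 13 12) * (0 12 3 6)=(0 4 7 1 9 6)(5 13)=[4, 9, 2, 3, 7, 13, 0, 1, 8, 6, 10, 11, 12, 5]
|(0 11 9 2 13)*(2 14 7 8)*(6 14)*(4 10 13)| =|(0 11 9 6 14 7 8 2 4 10 13)| =11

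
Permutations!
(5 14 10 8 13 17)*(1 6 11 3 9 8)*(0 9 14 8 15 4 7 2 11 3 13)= (0 9 15 4 7 2 11 13 17 5 8)(1 6 3 14 10)= [9, 6, 11, 14, 7, 8, 3, 2, 0, 15, 1, 13, 12, 17, 10, 4, 16, 5]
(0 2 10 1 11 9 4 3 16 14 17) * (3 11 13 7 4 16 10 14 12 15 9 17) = [2, 13, 14, 10, 11, 5, 6, 4, 8, 16, 1, 17, 15, 7, 3, 9, 12, 0] = (0 2 14 3 10 1 13 7 4 11 17)(9 16 12 15)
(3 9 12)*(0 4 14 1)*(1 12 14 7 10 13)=(0 4 7 10 13 1)(3 9 14 12)=[4, 0, 2, 9, 7, 5, 6, 10, 8, 14, 13, 11, 3, 1, 12]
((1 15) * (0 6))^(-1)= (0 6)(1 15)= [6, 15, 2, 3, 4, 5, 0, 7, 8, 9, 10, 11, 12, 13, 14, 1]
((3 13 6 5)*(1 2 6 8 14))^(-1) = (1 14 8 13 3 5 6 2) = [0, 14, 1, 5, 4, 6, 2, 7, 13, 9, 10, 11, 12, 3, 8]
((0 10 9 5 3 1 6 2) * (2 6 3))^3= [5, 3, 9, 1, 4, 10, 6, 7, 8, 0, 2]= (0 5 10 2 9)(1 3)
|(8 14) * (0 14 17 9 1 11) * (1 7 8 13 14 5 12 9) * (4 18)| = |(0 5 12 9 7 8 17 1 11)(4 18)(13 14)| = 18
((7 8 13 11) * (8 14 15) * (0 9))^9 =(0 9)(7 8)(11 15)(13 14) =[9, 1, 2, 3, 4, 5, 6, 8, 7, 0, 10, 15, 12, 14, 13, 11]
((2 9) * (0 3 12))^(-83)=(0 3 12)(2 9)=[3, 1, 9, 12, 4, 5, 6, 7, 8, 2, 10, 11, 0]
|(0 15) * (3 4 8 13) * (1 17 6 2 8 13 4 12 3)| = |(0 15)(1 17 6 2 8 4 13)(3 12)| = 14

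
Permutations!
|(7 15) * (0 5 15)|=|(0 5 15 7)|=4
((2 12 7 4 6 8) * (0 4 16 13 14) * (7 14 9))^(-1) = (0 14 12 2 8 6 4)(7 9 13 16) = [14, 1, 8, 3, 0, 5, 4, 9, 6, 13, 10, 11, 2, 16, 12, 15, 7]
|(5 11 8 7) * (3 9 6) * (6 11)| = 7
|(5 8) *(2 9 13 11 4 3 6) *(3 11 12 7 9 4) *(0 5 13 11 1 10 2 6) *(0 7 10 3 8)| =|(0 5)(1 3 7 9 11 8 13 12 10 2 4)| =22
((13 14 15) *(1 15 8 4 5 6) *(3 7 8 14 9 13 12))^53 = (1 6 5 4 8 7 3 12 15)(9 13) = [0, 6, 2, 12, 8, 4, 5, 3, 7, 13, 10, 11, 15, 9, 14, 1]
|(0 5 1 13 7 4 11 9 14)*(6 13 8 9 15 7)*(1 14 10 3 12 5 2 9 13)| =|(0 2 9 10 3 12 5 14)(1 8 13 6)(4 11 15 7)| =8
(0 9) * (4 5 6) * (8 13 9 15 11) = [15, 1, 2, 3, 5, 6, 4, 7, 13, 0, 10, 8, 12, 9, 14, 11] = (0 15 11 8 13 9)(4 5 6)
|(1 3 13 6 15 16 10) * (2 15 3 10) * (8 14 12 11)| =12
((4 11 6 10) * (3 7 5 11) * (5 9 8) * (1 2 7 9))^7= (1 2 7)(3 4 10 6 11 5 8 9)= [0, 2, 7, 4, 10, 8, 11, 1, 9, 3, 6, 5]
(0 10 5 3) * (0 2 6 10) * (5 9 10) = (2 6 5 3)(9 10) = [0, 1, 6, 2, 4, 3, 5, 7, 8, 10, 9]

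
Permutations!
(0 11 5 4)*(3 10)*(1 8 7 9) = (0 11 5 4)(1 8 7 9)(3 10) = [11, 8, 2, 10, 0, 4, 6, 9, 7, 1, 3, 5]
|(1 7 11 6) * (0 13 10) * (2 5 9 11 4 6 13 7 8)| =|(0 7 4 6 1 8 2 5 9 11 13 10)| =12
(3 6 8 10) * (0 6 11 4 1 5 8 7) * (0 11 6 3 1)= (0 3 6 7 11 4)(1 5 8 10)= [3, 5, 2, 6, 0, 8, 7, 11, 10, 9, 1, 4]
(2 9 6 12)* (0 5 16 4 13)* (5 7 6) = (0 7 6 12 2 9 5 16 4 13) = [7, 1, 9, 3, 13, 16, 12, 6, 8, 5, 10, 11, 2, 0, 14, 15, 4]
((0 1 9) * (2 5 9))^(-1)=(0 9 5 2 1)=[9, 0, 1, 3, 4, 2, 6, 7, 8, 5]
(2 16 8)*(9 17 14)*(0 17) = (0 17 14 9)(2 16 8) = [17, 1, 16, 3, 4, 5, 6, 7, 2, 0, 10, 11, 12, 13, 9, 15, 8, 14]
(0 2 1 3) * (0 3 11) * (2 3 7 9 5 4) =[3, 11, 1, 7, 2, 4, 6, 9, 8, 5, 10, 0] =(0 3 7 9 5 4 2 1 11)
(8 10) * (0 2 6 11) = [2, 1, 6, 3, 4, 5, 11, 7, 10, 9, 8, 0] = (0 2 6 11)(8 10)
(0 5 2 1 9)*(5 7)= (0 7 5 2 1 9)= [7, 9, 1, 3, 4, 2, 6, 5, 8, 0]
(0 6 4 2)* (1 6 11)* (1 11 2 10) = (11)(0 2)(1 6 4 10) = [2, 6, 0, 3, 10, 5, 4, 7, 8, 9, 1, 11]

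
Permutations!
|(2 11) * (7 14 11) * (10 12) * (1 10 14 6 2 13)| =6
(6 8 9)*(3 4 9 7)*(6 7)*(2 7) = (2 7 3 4 9)(6 8) = [0, 1, 7, 4, 9, 5, 8, 3, 6, 2]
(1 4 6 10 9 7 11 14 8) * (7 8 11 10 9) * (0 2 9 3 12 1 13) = (0 2 9 8 13)(1 4 6 3 12)(7 10)(11 14) = [2, 4, 9, 12, 6, 5, 3, 10, 13, 8, 7, 14, 1, 0, 11]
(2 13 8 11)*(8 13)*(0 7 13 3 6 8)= (0 7 13 3 6 8 11 2)= [7, 1, 0, 6, 4, 5, 8, 13, 11, 9, 10, 2, 12, 3]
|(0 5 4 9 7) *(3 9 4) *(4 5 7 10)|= |(0 7)(3 9 10 4 5)|= 10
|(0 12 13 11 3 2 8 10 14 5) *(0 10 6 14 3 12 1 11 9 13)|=|(0 1 11 12)(2 8 6 14 5 10 3)(9 13)|=28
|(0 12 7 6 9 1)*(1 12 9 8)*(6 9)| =|(0 6 8 1)(7 9 12)| =12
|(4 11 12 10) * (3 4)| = |(3 4 11 12 10)| = 5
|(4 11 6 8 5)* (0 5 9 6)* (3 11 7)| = 6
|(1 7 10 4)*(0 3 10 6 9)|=|(0 3 10 4 1 7 6 9)|=8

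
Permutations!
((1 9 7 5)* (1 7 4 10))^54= (1 4)(9 10)= [0, 4, 2, 3, 1, 5, 6, 7, 8, 10, 9]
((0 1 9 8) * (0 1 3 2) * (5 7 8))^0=(9)=[0, 1, 2, 3, 4, 5, 6, 7, 8, 9]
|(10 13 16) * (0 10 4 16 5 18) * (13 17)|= 6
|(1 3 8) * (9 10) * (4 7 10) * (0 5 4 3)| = |(0 5 4 7 10 9 3 8 1)| = 9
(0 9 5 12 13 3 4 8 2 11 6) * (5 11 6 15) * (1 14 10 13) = [9, 14, 6, 4, 8, 12, 0, 7, 2, 11, 13, 15, 1, 3, 10, 5] = (0 9 11 15 5 12 1 14 10 13 3 4 8 2 6)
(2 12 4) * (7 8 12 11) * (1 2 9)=(1 2 11 7 8 12 4 9)=[0, 2, 11, 3, 9, 5, 6, 8, 12, 1, 10, 7, 4]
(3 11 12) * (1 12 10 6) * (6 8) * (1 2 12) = [0, 1, 12, 11, 4, 5, 2, 7, 6, 9, 8, 10, 3] = (2 12 3 11 10 8 6)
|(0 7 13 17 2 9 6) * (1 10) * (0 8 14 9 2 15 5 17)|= 12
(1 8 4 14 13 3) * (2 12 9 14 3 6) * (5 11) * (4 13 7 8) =(1 4 3)(2 12 9 14 7 8 13 6)(5 11) =[0, 4, 12, 1, 3, 11, 2, 8, 13, 14, 10, 5, 9, 6, 7]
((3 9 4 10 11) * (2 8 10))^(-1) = (2 4 9 3 11 10 8) = [0, 1, 4, 11, 9, 5, 6, 7, 2, 3, 8, 10]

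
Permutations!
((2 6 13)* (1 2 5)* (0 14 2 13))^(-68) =(14)(1 13 5) =[0, 13, 2, 3, 4, 1, 6, 7, 8, 9, 10, 11, 12, 5, 14]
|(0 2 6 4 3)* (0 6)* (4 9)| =|(0 2)(3 6 9 4)| =4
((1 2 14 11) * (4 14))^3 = (1 14 2 11 4) = [0, 14, 11, 3, 1, 5, 6, 7, 8, 9, 10, 4, 12, 13, 2]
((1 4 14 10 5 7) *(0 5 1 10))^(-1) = (0 14 4 1 10 7 5) = [14, 10, 2, 3, 1, 0, 6, 5, 8, 9, 7, 11, 12, 13, 4]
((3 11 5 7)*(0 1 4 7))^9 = (0 4 3 5 1 7 11) = [4, 7, 2, 5, 3, 1, 6, 11, 8, 9, 10, 0]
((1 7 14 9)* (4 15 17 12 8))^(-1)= (1 9 14 7)(4 8 12 17 15)= [0, 9, 2, 3, 8, 5, 6, 1, 12, 14, 10, 11, 17, 13, 7, 4, 16, 15]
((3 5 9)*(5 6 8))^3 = (3 5 6 9 8) = [0, 1, 2, 5, 4, 6, 9, 7, 3, 8]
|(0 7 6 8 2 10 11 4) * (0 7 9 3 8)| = 10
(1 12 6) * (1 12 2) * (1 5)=[0, 2, 5, 3, 4, 1, 12, 7, 8, 9, 10, 11, 6]=(1 2 5)(6 12)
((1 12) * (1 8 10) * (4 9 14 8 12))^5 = [0, 10, 2, 3, 1, 5, 6, 7, 14, 4, 8, 11, 12, 13, 9] = (1 10 8 14 9 4)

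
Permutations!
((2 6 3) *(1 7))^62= (7)(2 3 6)= [0, 1, 3, 6, 4, 5, 2, 7]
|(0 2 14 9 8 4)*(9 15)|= |(0 2 14 15 9 8 4)|= 7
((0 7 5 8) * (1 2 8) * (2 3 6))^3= (0 1 2 7 3 8 5 6)= [1, 2, 7, 8, 4, 6, 0, 3, 5]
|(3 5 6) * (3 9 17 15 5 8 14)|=15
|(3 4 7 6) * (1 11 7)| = 6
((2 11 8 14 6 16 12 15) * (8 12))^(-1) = (2 15 12 11)(6 14 8 16) = [0, 1, 15, 3, 4, 5, 14, 7, 16, 9, 10, 2, 11, 13, 8, 12, 6]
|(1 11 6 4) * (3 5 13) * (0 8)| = |(0 8)(1 11 6 4)(3 5 13)| = 12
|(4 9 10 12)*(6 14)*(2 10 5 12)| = |(2 10)(4 9 5 12)(6 14)| = 4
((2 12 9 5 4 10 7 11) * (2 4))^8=(12)=[0, 1, 2, 3, 4, 5, 6, 7, 8, 9, 10, 11, 12]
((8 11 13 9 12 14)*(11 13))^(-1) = (8 14 12 9 13) = [0, 1, 2, 3, 4, 5, 6, 7, 14, 13, 10, 11, 9, 8, 12]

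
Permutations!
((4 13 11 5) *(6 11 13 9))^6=[0, 1, 2, 3, 9, 4, 11, 7, 8, 6, 10, 5, 12, 13]=(13)(4 9 6 11 5)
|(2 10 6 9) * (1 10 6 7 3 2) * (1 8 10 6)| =8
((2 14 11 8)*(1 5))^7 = (1 5)(2 8 11 14) = [0, 5, 8, 3, 4, 1, 6, 7, 11, 9, 10, 14, 12, 13, 2]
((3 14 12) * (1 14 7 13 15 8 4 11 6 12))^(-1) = [0, 14, 2, 12, 8, 5, 11, 3, 15, 9, 10, 4, 6, 7, 1, 13] = (1 14)(3 12 6 11 4 8 15 13 7)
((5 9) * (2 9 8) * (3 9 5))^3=(3 9)=[0, 1, 2, 9, 4, 5, 6, 7, 8, 3]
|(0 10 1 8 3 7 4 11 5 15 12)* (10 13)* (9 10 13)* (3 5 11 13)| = |(0 9 10 1 8 5 15 12)(3 7 4 13)| = 8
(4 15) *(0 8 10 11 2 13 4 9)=(0 8 10 11 2 13 4 15 9)=[8, 1, 13, 3, 15, 5, 6, 7, 10, 0, 11, 2, 12, 4, 14, 9]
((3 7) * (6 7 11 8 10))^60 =[0, 1, 2, 3, 4, 5, 6, 7, 8, 9, 10, 11] =(11)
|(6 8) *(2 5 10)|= |(2 5 10)(6 8)|= 6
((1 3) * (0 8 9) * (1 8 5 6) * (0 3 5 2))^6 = [0, 1, 2, 3, 4, 5, 6, 7, 8, 9] = (9)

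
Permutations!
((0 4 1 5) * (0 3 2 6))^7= (6)= [0, 1, 2, 3, 4, 5, 6]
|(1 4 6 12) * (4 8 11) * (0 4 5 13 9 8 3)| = 30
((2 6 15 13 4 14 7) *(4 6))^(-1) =(2 7 14 4)(6 13 15) =[0, 1, 7, 3, 2, 5, 13, 14, 8, 9, 10, 11, 12, 15, 4, 6]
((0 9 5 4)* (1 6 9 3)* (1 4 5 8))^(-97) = [4, 8, 2, 0, 3, 5, 1, 7, 9, 6] = (0 4 3)(1 8 9 6)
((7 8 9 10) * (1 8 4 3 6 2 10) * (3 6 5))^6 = [0, 1, 10, 3, 6, 5, 2, 4, 8, 9, 7] = (2 10 7 4 6)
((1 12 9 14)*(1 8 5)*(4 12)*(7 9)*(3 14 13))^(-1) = [0, 5, 2, 13, 1, 8, 6, 12, 14, 7, 10, 11, 4, 9, 3] = (1 5 8 14 3 13 9 7 12 4)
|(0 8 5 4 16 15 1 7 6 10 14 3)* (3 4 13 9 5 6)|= 33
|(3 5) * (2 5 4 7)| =5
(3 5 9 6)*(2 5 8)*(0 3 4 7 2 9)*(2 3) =[2, 1, 5, 8, 7, 0, 4, 3, 9, 6] =(0 2 5)(3 8 9 6 4 7)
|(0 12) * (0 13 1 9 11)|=|(0 12 13 1 9 11)|=6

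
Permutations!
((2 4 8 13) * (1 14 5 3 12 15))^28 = (1 12 5)(3 14 15) = [0, 12, 2, 14, 4, 1, 6, 7, 8, 9, 10, 11, 5, 13, 15, 3]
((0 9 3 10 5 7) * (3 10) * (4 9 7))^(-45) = (0 7)(4 5 10 9) = [7, 1, 2, 3, 5, 10, 6, 0, 8, 4, 9]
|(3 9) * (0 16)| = 2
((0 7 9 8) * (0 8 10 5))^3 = (0 10 7 5 9) = [10, 1, 2, 3, 4, 9, 6, 5, 8, 0, 7]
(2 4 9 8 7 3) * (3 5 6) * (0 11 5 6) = (0 11 5)(2 4 9 8 7 6 3) = [11, 1, 4, 2, 9, 0, 3, 6, 7, 8, 10, 5]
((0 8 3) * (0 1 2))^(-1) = (0 2 1 3 8) = [2, 3, 1, 8, 4, 5, 6, 7, 0]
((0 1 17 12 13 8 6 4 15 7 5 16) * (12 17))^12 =(17)(0 1 12 13 8 6 4 15 7 5 16) =[1, 12, 2, 3, 15, 16, 4, 5, 6, 9, 10, 11, 13, 8, 14, 7, 0, 17]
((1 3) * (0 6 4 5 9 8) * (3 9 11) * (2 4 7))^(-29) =(0 4 1 6 5 9 7 11 8 2 3) =[4, 6, 3, 0, 1, 9, 5, 11, 2, 7, 10, 8]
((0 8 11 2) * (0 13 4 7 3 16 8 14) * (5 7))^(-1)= (0 14)(2 11 8 16 3 7 5 4 13)= [14, 1, 11, 7, 13, 4, 6, 5, 16, 9, 10, 8, 12, 2, 0, 15, 3]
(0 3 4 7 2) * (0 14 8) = (0 3 4 7 2 14 8) = [3, 1, 14, 4, 7, 5, 6, 2, 0, 9, 10, 11, 12, 13, 8]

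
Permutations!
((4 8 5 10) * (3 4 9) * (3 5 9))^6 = (10) = [0, 1, 2, 3, 4, 5, 6, 7, 8, 9, 10]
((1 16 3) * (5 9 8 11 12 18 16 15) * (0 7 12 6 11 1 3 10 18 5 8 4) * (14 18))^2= (0 12 9)(1 8 15)(4 7 5)(10 18)(14 16)= [12, 8, 2, 3, 7, 4, 6, 5, 15, 0, 18, 11, 9, 13, 16, 1, 14, 17, 10]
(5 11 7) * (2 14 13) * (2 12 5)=[0, 1, 14, 3, 4, 11, 6, 2, 8, 9, 10, 7, 5, 12, 13]=(2 14 13 12 5 11 7)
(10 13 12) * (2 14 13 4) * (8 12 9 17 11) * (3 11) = (2 14 13 9 17 3 11 8 12 10 4) = [0, 1, 14, 11, 2, 5, 6, 7, 12, 17, 4, 8, 10, 9, 13, 15, 16, 3]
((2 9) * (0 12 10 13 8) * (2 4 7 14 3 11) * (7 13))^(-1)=(0 8 13 4 9 2 11 3 14 7 10 12)=[8, 1, 11, 14, 9, 5, 6, 10, 13, 2, 12, 3, 0, 4, 7]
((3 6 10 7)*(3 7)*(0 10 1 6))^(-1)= (0 3 10)(1 6)= [3, 6, 2, 10, 4, 5, 1, 7, 8, 9, 0]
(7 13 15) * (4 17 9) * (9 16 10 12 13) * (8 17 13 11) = (4 13 15 7 9)(8 17 16 10 12 11) = [0, 1, 2, 3, 13, 5, 6, 9, 17, 4, 12, 8, 11, 15, 14, 7, 10, 16]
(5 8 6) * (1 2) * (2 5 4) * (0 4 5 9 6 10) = [4, 9, 1, 3, 2, 8, 5, 7, 10, 6, 0] = (0 4 2 1 9 6 5 8 10)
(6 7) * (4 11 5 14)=(4 11 5 14)(6 7)=[0, 1, 2, 3, 11, 14, 7, 6, 8, 9, 10, 5, 12, 13, 4]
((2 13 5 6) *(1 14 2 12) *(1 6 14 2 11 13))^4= (14)= [0, 1, 2, 3, 4, 5, 6, 7, 8, 9, 10, 11, 12, 13, 14]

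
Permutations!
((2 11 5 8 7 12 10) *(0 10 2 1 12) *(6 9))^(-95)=[2, 5, 7, 3, 4, 10, 9, 12, 1, 6, 11, 0, 8]=(0 2 7 12 8 1 5 10 11)(6 9)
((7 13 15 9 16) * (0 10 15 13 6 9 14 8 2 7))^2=(0 15 8 7 9)(2 6 16 10 14)=[15, 1, 6, 3, 4, 5, 16, 9, 7, 0, 14, 11, 12, 13, 2, 8, 10]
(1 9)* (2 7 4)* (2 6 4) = (1 9)(2 7)(4 6) = [0, 9, 7, 3, 6, 5, 4, 2, 8, 1]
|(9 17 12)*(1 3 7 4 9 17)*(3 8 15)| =|(1 8 15 3 7 4 9)(12 17)| =14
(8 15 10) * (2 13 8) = [0, 1, 13, 3, 4, 5, 6, 7, 15, 9, 2, 11, 12, 8, 14, 10] = (2 13 8 15 10)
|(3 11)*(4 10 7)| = |(3 11)(4 10 7)| = 6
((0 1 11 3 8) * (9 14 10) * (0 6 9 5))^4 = (0 8 10 11 9)(1 6 5 3 14) = [8, 6, 2, 14, 4, 3, 5, 7, 10, 0, 11, 9, 12, 13, 1]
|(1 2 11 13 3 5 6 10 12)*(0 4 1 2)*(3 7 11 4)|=|(0 3 5 6 10 12 2 4 1)(7 11 13)|=9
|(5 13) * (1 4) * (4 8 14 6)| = |(1 8 14 6 4)(5 13)| = 10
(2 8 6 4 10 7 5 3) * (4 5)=(2 8 6 5 3)(4 10 7)=[0, 1, 8, 2, 10, 3, 5, 4, 6, 9, 7]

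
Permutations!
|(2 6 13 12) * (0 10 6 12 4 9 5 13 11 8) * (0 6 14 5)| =|(0 10 14 5 13 4 9)(2 12)(6 11 8)| =42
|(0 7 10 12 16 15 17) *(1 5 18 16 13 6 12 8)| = 30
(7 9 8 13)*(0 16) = (0 16)(7 9 8 13) = [16, 1, 2, 3, 4, 5, 6, 9, 13, 8, 10, 11, 12, 7, 14, 15, 0]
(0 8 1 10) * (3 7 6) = (0 8 1 10)(3 7 6) = [8, 10, 2, 7, 4, 5, 3, 6, 1, 9, 0]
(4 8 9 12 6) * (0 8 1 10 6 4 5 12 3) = [8, 10, 2, 0, 1, 12, 5, 7, 9, 3, 6, 11, 4] = (0 8 9 3)(1 10 6 5 12 4)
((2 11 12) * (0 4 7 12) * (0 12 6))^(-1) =(0 6 7 4)(2 12 11) =[6, 1, 12, 3, 0, 5, 7, 4, 8, 9, 10, 2, 11]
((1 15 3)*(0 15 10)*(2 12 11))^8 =(0 1 15 10 3)(2 11 12) =[1, 15, 11, 0, 4, 5, 6, 7, 8, 9, 3, 12, 2, 13, 14, 10]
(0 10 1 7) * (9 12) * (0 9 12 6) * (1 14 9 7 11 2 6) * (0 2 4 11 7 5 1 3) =(0 10 14 9 3)(1 7 5)(2 6)(4 11) =[10, 7, 6, 0, 11, 1, 2, 5, 8, 3, 14, 4, 12, 13, 9]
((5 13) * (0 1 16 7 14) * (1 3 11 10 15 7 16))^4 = [15, 1, 2, 7, 4, 5, 6, 11, 8, 9, 0, 14, 12, 13, 10, 3, 16] = (16)(0 15 3 7 11 14 10)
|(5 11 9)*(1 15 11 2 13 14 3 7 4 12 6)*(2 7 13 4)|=|(1 15 11 9 5 7 2 4 12 6)(3 13 14)|=30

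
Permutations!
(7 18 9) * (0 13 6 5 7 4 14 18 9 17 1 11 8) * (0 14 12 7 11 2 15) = (0 13 6 5 11 8 14 18 17 1 2 15)(4 12 7 9) = [13, 2, 15, 3, 12, 11, 5, 9, 14, 4, 10, 8, 7, 6, 18, 0, 16, 1, 17]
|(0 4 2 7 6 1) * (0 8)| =|(0 4 2 7 6 1 8)| =7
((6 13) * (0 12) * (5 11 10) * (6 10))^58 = (5 13 11 10 6) = [0, 1, 2, 3, 4, 13, 5, 7, 8, 9, 6, 10, 12, 11]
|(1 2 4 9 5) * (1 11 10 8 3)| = |(1 2 4 9 5 11 10 8 3)| = 9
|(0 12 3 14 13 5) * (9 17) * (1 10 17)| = 12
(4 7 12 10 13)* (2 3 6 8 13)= (2 3 6 8 13 4 7 12 10)= [0, 1, 3, 6, 7, 5, 8, 12, 13, 9, 2, 11, 10, 4]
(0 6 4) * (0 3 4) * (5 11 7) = [6, 1, 2, 4, 3, 11, 0, 5, 8, 9, 10, 7] = (0 6)(3 4)(5 11 7)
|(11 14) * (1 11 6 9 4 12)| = |(1 11 14 6 9 4 12)| = 7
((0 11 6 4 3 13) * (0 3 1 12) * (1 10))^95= (0 10 11 1 6 12 4)(3 13)= [10, 6, 2, 13, 0, 5, 12, 7, 8, 9, 11, 1, 4, 3]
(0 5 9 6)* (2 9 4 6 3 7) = (0 5 4 6)(2 9 3 7) = [5, 1, 9, 7, 6, 4, 0, 2, 8, 3]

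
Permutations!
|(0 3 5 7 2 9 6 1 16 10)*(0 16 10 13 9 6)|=11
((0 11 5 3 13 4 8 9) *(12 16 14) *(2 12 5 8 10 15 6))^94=(0 8)(2 13 12 4 16 10 14 15 5 6 3)(9 11)=[8, 1, 13, 2, 16, 6, 3, 7, 0, 11, 14, 9, 4, 12, 15, 5, 10]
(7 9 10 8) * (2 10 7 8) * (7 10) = (2 7 9 10) = [0, 1, 7, 3, 4, 5, 6, 9, 8, 10, 2]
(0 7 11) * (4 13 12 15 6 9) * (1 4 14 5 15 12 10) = (0 7 11)(1 4 13 10)(5 15 6 9 14) = [7, 4, 2, 3, 13, 15, 9, 11, 8, 14, 1, 0, 12, 10, 5, 6]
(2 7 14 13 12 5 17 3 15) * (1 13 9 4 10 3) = (1 13 12 5 17)(2 7 14 9 4 10 3 15) = [0, 13, 7, 15, 10, 17, 6, 14, 8, 4, 3, 11, 5, 12, 9, 2, 16, 1]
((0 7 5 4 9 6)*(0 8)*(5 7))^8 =(0 4 6)(5 9 8) =[4, 1, 2, 3, 6, 9, 0, 7, 5, 8]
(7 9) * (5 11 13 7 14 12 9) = [0, 1, 2, 3, 4, 11, 6, 5, 8, 14, 10, 13, 9, 7, 12] = (5 11 13 7)(9 14 12)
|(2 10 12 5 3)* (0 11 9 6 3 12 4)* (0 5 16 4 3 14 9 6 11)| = |(2 10 3)(4 5 12 16)(6 14 9 11)| = 12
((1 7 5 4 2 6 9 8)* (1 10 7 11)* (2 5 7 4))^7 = [0, 11, 2, 3, 4, 5, 6, 7, 8, 9, 10, 1] = (1 11)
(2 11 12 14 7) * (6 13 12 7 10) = [0, 1, 11, 3, 4, 5, 13, 2, 8, 9, 6, 7, 14, 12, 10] = (2 11 7)(6 13 12 14 10)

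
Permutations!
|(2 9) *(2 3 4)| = |(2 9 3 4)| = 4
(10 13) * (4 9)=(4 9)(10 13)=[0, 1, 2, 3, 9, 5, 6, 7, 8, 4, 13, 11, 12, 10]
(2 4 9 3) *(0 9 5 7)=[9, 1, 4, 2, 5, 7, 6, 0, 8, 3]=(0 9 3 2 4 5 7)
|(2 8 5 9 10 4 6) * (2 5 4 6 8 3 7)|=12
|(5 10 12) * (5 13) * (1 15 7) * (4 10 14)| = |(1 15 7)(4 10 12 13 5 14)| = 6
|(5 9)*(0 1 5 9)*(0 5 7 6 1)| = 3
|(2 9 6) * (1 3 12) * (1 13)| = |(1 3 12 13)(2 9 6)| = 12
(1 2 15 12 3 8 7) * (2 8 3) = (1 8 7)(2 15 12) = [0, 8, 15, 3, 4, 5, 6, 1, 7, 9, 10, 11, 2, 13, 14, 12]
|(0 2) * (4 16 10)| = 6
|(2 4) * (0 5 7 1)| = 4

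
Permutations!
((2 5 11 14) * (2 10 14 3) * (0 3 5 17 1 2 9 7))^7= (0 7 9 3)(1 2 17)(5 11)(10 14)= [7, 2, 17, 0, 4, 11, 6, 9, 8, 3, 14, 5, 12, 13, 10, 15, 16, 1]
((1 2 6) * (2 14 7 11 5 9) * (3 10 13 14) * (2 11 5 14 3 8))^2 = (1 2)(3 13 10)(5 11 7 9 14)(6 8) = [0, 2, 1, 13, 4, 11, 8, 9, 6, 14, 3, 7, 12, 10, 5]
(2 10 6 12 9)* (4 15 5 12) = (2 10 6 4 15 5 12 9) = [0, 1, 10, 3, 15, 12, 4, 7, 8, 2, 6, 11, 9, 13, 14, 5]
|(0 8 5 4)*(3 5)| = 5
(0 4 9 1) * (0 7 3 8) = (0 4 9 1 7 3 8) = [4, 7, 2, 8, 9, 5, 6, 3, 0, 1]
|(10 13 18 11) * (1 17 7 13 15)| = |(1 17 7 13 18 11 10 15)| = 8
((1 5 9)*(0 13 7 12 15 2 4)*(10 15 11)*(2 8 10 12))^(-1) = (0 4 2 7 13)(1 9 5)(8 15 10)(11 12) = [4, 9, 7, 3, 2, 1, 6, 13, 15, 5, 8, 12, 11, 0, 14, 10]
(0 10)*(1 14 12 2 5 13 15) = [10, 14, 5, 3, 4, 13, 6, 7, 8, 9, 0, 11, 2, 15, 12, 1] = (0 10)(1 14 12 2 5 13 15)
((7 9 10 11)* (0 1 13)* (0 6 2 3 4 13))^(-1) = (0 1)(2 6 13 4 3)(7 11 10 9) = [1, 0, 6, 2, 3, 5, 13, 11, 8, 7, 9, 10, 12, 4]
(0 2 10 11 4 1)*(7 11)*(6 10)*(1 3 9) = [2, 0, 6, 9, 3, 5, 10, 11, 8, 1, 7, 4] = (0 2 6 10 7 11 4 3 9 1)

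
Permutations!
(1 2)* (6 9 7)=(1 2)(6 9 7)=[0, 2, 1, 3, 4, 5, 9, 6, 8, 7]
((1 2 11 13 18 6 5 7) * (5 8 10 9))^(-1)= (1 7 5 9 10 8 6 18 13 11 2)= [0, 7, 1, 3, 4, 9, 18, 5, 6, 10, 8, 2, 12, 11, 14, 15, 16, 17, 13]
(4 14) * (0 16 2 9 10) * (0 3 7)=[16, 1, 9, 7, 14, 5, 6, 0, 8, 10, 3, 11, 12, 13, 4, 15, 2]=(0 16 2 9 10 3 7)(4 14)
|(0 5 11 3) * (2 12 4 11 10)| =8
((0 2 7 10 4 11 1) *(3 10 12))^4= (0 3 1 12 11 7 4 2 10)= [3, 12, 10, 1, 2, 5, 6, 4, 8, 9, 0, 7, 11]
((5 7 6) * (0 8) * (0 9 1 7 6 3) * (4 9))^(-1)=(0 3 7 1 9 4 8)(5 6)=[3, 9, 2, 7, 8, 6, 5, 1, 0, 4]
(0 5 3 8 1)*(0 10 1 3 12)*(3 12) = (0 5 3 8 12)(1 10) = [5, 10, 2, 8, 4, 3, 6, 7, 12, 9, 1, 11, 0]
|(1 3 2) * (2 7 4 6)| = 6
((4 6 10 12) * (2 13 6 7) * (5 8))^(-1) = (2 7 4 12 10 6 13)(5 8) = [0, 1, 7, 3, 12, 8, 13, 4, 5, 9, 6, 11, 10, 2]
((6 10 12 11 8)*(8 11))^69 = (6 10 12 8) = [0, 1, 2, 3, 4, 5, 10, 7, 6, 9, 12, 11, 8]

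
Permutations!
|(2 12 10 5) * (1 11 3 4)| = 4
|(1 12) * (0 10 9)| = 6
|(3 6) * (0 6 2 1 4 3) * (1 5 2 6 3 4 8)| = |(0 3 6)(1 8)(2 5)| = 6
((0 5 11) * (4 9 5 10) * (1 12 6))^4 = (0 5 4)(1 12 6)(9 10 11) = [5, 12, 2, 3, 0, 4, 1, 7, 8, 10, 11, 9, 6]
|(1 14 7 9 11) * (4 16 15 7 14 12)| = |(1 12 4 16 15 7 9 11)| = 8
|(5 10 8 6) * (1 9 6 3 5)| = 12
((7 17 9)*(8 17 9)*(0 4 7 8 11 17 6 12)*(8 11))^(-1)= (0 12 6 8 17 11 9 7 4)= [12, 1, 2, 3, 0, 5, 8, 4, 17, 7, 10, 9, 6, 13, 14, 15, 16, 11]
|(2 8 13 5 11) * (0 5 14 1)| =|(0 5 11 2 8 13 14 1)| =8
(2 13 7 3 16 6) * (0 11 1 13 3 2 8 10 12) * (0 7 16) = (0 11 1 13 16 6 8 10 12 7 2 3) = [11, 13, 3, 0, 4, 5, 8, 2, 10, 9, 12, 1, 7, 16, 14, 15, 6]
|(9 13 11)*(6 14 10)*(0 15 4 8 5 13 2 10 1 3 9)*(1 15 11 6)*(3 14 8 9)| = 28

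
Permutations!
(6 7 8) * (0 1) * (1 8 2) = (0 8 6 7 2 1) = [8, 0, 1, 3, 4, 5, 7, 2, 6]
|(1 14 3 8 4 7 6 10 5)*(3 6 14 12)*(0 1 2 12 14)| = 12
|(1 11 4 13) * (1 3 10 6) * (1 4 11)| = 5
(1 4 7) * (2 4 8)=(1 8 2 4 7)=[0, 8, 4, 3, 7, 5, 6, 1, 2]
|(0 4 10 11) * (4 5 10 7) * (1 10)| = |(0 5 1 10 11)(4 7)| = 10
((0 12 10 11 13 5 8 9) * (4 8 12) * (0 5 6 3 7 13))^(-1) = (0 11 10 12 5 9 8 4)(3 6 13 7) = [11, 1, 2, 6, 0, 9, 13, 3, 4, 8, 12, 10, 5, 7]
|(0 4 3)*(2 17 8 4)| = 6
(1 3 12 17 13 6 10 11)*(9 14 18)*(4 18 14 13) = (1 3 12 17 4 18 9 13 6 10 11) = [0, 3, 2, 12, 18, 5, 10, 7, 8, 13, 11, 1, 17, 6, 14, 15, 16, 4, 9]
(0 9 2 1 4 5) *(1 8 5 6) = [9, 4, 8, 3, 6, 0, 1, 7, 5, 2] = (0 9 2 8 5)(1 4 6)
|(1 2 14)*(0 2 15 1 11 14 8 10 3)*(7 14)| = 30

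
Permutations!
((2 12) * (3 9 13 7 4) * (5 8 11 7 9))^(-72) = [0, 1, 2, 3, 4, 5, 6, 7, 8, 9, 10, 11, 12, 13] = (13)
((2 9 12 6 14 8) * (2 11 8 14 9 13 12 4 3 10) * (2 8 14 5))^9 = (2 11 3 6)(4 12 5 8)(9 13 14 10) = [0, 1, 11, 6, 12, 8, 2, 7, 4, 13, 9, 3, 5, 14, 10]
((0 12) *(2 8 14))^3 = (14)(0 12) = [12, 1, 2, 3, 4, 5, 6, 7, 8, 9, 10, 11, 0, 13, 14]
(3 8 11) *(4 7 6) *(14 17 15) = (3 8 11)(4 7 6)(14 17 15) = [0, 1, 2, 8, 7, 5, 4, 6, 11, 9, 10, 3, 12, 13, 17, 14, 16, 15]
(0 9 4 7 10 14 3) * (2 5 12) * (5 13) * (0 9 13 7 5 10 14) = (0 13 10)(2 7 14 3 9 4 5 12) = [13, 1, 7, 9, 5, 12, 6, 14, 8, 4, 0, 11, 2, 10, 3]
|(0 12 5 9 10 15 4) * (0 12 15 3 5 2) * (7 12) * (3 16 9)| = |(0 15 4 7 12 2)(3 5)(9 10 16)| = 6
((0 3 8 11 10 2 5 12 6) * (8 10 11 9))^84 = (12) = [0, 1, 2, 3, 4, 5, 6, 7, 8, 9, 10, 11, 12]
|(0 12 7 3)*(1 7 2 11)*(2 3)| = 12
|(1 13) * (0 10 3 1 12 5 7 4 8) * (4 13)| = |(0 10 3 1 4 8)(5 7 13 12)| = 12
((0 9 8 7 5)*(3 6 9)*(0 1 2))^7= (0 1 7 9 3 2 5 8 6)= [1, 7, 5, 2, 4, 8, 0, 9, 6, 3]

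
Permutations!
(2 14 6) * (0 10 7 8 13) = (0 10 7 8 13)(2 14 6) = [10, 1, 14, 3, 4, 5, 2, 8, 13, 9, 7, 11, 12, 0, 6]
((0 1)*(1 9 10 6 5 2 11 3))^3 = [6, 10, 1, 9, 4, 3, 11, 7, 8, 5, 2, 0] = (0 6 11)(1 10 2)(3 9 5)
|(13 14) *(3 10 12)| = 6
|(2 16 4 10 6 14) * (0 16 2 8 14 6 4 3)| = 6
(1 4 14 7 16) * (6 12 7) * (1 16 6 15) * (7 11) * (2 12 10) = (16)(1 4 14 15)(2 12 11 7 6 10) = [0, 4, 12, 3, 14, 5, 10, 6, 8, 9, 2, 7, 11, 13, 15, 1, 16]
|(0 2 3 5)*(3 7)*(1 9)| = |(0 2 7 3 5)(1 9)| = 10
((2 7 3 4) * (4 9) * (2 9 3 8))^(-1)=(2 8 7)(4 9)=[0, 1, 8, 3, 9, 5, 6, 2, 7, 4]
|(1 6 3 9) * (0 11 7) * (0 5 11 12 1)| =6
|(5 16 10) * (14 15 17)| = 3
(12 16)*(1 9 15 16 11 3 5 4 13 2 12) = (1 9 15 16)(2 12 11 3 5 4 13) = [0, 9, 12, 5, 13, 4, 6, 7, 8, 15, 10, 3, 11, 2, 14, 16, 1]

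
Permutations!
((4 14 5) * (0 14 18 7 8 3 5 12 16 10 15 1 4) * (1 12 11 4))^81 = [0, 1, 2, 3, 4, 5, 6, 7, 8, 9, 15, 11, 16, 13, 14, 12, 10, 17, 18] = (18)(10 15 12 16)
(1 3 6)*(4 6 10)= (1 3 10 4 6)= [0, 3, 2, 10, 6, 5, 1, 7, 8, 9, 4]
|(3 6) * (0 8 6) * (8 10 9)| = 6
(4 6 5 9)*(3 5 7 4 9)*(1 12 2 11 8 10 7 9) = (1 12 2 11 8 10 7 4 6 9)(3 5) = [0, 12, 11, 5, 6, 3, 9, 4, 10, 1, 7, 8, 2]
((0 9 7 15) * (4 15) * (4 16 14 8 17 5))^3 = (0 16 17 15 7 8 4 9 14 5) = [16, 1, 2, 3, 9, 0, 6, 8, 4, 14, 10, 11, 12, 13, 5, 7, 17, 15]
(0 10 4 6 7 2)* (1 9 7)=[10, 9, 0, 3, 6, 5, 1, 2, 8, 7, 4]=(0 10 4 6 1 9 7 2)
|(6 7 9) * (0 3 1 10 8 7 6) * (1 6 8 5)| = 6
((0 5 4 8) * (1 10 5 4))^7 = (0 4 8)(1 10 5) = [4, 10, 2, 3, 8, 1, 6, 7, 0, 9, 5]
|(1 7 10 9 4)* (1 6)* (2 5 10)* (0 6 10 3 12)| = 24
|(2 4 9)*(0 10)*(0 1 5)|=12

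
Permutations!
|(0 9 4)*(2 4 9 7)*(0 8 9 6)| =7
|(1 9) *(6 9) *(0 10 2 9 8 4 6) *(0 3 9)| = |(0 10 2)(1 3 9)(4 6 8)| = 3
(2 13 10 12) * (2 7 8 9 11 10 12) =(2 13 12 7 8 9 11 10) =[0, 1, 13, 3, 4, 5, 6, 8, 9, 11, 2, 10, 7, 12]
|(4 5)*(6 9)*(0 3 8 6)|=|(0 3 8 6 9)(4 5)|=10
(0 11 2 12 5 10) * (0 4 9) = (0 11 2 12 5 10 4 9) = [11, 1, 12, 3, 9, 10, 6, 7, 8, 0, 4, 2, 5]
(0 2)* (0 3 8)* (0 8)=(8)(0 2 3)=[2, 1, 3, 0, 4, 5, 6, 7, 8]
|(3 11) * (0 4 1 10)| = |(0 4 1 10)(3 11)| = 4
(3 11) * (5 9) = (3 11)(5 9) = [0, 1, 2, 11, 4, 9, 6, 7, 8, 5, 10, 3]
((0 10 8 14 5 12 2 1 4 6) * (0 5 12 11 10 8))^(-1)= (0 10 11 5 6 4 1 2 12 14 8)= [10, 2, 12, 3, 1, 6, 4, 7, 0, 9, 11, 5, 14, 13, 8]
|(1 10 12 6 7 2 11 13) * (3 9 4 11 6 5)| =9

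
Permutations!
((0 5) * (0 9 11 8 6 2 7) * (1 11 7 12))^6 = (12)(0 9)(5 7) = [9, 1, 2, 3, 4, 7, 6, 5, 8, 0, 10, 11, 12]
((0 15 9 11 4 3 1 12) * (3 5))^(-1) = (0 12 1 3 5 4 11 9 15) = [12, 3, 2, 5, 11, 4, 6, 7, 8, 15, 10, 9, 1, 13, 14, 0]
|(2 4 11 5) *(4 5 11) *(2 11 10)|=4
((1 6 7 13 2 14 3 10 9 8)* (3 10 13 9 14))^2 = (14)(1 7 8 6 9)(2 13 3) = [0, 7, 13, 2, 4, 5, 9, 8, 6, 1, 10, 11, 12, 3, 14]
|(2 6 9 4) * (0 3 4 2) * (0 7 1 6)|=8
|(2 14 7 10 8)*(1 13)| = |(1 13)(2 14 7 10 8)| = 10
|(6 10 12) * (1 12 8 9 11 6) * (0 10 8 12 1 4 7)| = 20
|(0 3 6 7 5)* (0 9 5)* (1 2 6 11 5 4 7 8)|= |(0 3 11 5 9 4 7)(1 2 6 8)|= 28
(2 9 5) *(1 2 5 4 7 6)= (1 2 9 4 7 6)= [0, 2, 9, 3, 7, 5, 1, 6, 8, 4]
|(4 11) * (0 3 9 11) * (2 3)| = 6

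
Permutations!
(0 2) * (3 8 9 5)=(0 2)(3 8 9 5)=[2, 1, 0, 8, 4, 3, 6, 7, 9, 5]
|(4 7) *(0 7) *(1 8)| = |(0 7 4)(1 8)| = 6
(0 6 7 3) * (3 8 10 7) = [6, 1, 2, 0, 4, 5, 3, 8, 10, 9, 7] = (0 6 3)(7 8 10)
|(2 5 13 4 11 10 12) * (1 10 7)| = |(1 10 12 2 5 13 4 11 7)| = 9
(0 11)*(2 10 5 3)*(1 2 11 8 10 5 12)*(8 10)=(0 10 12 1 2 5 3 11)=[10, 2, 5, 11, 4, 3, 6, 7, 8, 9, 12, 0, 1]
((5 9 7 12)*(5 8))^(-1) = [0, 1, 2, 3, 4, 8, 6, 9, 12, 5, 10, 11, 7] = (5 8 12 7 9)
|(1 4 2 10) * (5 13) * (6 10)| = |(1 4 2 6 10)(5 13)| = 10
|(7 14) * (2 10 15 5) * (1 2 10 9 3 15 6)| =8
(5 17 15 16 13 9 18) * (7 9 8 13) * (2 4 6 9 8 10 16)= (2 4 6 9 18 5 17 15)(7 8 13 10 16)= [0, 1, 4, 3, 6, 17, 9, 8, 13, 18, 16, 11, 12, 10, 14, 2, 7, 15, 5]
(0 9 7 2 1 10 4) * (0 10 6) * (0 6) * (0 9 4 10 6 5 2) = [4, 9, 1, 3, 6, 2, 5, 0, 8, 7, 10] = (10)(0 4 6 5 2 1 9 7)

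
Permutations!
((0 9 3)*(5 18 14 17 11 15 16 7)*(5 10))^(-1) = (0 3 9)(5 10 7 16 15 11 17 14 18) = [3, 1, 2, 9, 4, 10, 6, 16, 8, 0, 7, 17, 12, 13, 18, 11, 15, 14, 5]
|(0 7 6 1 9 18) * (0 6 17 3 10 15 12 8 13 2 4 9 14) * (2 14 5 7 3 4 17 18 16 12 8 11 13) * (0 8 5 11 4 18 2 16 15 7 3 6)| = |(0 6 1 11 13 14 8 16 12 4 9 15 5 3 10 7 2 17 18)| = 19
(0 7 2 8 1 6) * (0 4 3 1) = (0 7 2 8)(1 6 4 3) = [7, 6, 8, 1, 3, 5, 4, 2, 0]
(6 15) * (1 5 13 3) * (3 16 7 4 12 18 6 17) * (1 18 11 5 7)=[0, 7, 2, 18, 12, 13, 15, 4, 8, 9, 10, 5, 11, 16, 14, 17, 1, 3, 6]=(1 7 4 12 11 5 13 16)(3 18 6 15 17)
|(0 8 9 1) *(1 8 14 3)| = 4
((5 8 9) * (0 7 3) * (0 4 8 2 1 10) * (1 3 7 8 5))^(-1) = (0 10 1 9 8)(2 5 4 3) = [10, 9, 5, 2, 3, 4, 6, 7, 0, 8, 1]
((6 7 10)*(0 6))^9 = [6, 1, 2, 3, 4, 5, 7, 10, 8, 9, 0] = (0 6 7 10)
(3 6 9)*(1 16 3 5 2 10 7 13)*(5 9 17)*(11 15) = (1 16 3 6 17 5 2 10 7 13)(11 15) = [0, 16, 10, 6, 4, 2, 17, 13, 8, 9, 7, 15, 12, 1, 14, 11, 3, 5]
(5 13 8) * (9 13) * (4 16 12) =(4 16 12)(5 9 13 8) =[0, 1, 2, 3, 16, 9, 6, 7, 5, 13, 10, 11, 4, 8, 14, 15, 12]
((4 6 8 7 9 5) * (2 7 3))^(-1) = [0, 1, 3, 8, 5, 9, 4, 2, 6, 7] = (2 3 8 6 4 5 9 7)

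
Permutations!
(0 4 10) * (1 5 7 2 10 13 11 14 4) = (0 1 5 7 2 10)(4 13 11 14) = [1, 5, 10, 3, 13, 7, 6, 2, 8, 9, 0, 14, 12, 11, 4]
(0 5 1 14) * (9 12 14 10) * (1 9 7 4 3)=(0 5 9 12 14)(1 10 7 4 3)=[5, 10, 2, 1, 3, 9, 6, 4, 8, 12, 7, 11, 14, 13, 0]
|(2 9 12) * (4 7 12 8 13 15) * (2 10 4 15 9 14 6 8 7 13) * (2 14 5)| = |(15)(2 5)(4 13 9 7 12 10)(6 8 14)| = 6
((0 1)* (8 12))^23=(0 1)(8 12)=[1, 0, 2, 3, 4, 5, 6, 7, 12, 9, 10, 11, 8]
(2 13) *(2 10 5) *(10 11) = (2 13 11 10 5) = [0, 1, 13, 3, 4, 2, 6, 7, 8, 9, 5, 10, 12, 11]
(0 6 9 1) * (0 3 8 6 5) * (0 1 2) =(0 5 1 3 8 6 9 2) =[5, 3, 0, 8, 4, 1, 9, 7, 6, 2]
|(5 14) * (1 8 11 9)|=|(1 8 11 9)(5 14)|=4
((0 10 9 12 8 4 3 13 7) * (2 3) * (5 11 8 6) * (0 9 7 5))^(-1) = (0 6 12 9 7 10)(2 4 8 11 5 13 3) = [6, 1, 4, 2, 8, 13, 12, 10, 11, 7, 0, 5, 9, 3]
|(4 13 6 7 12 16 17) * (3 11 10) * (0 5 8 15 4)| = |(0 5 8 15 4 13 6 7 12 16 17)(3 11 10)| = 33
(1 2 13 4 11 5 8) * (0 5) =(0 5 8 1 2 13 4 11) =[5, 2, 13, 3, 11, 8, 6, 7, 1, 9, 10, 0, 12, 4]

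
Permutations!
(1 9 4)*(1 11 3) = (1 9 4 11 3) = [0, 9, 2, 1, 11, 5, 6, 7, 8, 4, 10, 3]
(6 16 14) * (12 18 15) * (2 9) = (2 9)(6 16 14)(12 18 15) = [0, 1, 9, 3, 4, 5, 16, 7, 8, 2, 10, 11, 18, 13, 6, 12, 14, 17, 15]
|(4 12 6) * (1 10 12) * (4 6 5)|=5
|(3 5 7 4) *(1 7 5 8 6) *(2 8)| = |(1 7 4 3 2 8 6)| = 7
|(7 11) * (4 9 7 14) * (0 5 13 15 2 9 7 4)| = 10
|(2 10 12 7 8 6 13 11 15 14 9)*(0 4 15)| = 13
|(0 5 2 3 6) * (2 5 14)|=5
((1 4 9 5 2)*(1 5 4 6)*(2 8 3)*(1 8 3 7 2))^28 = (9) = [0, 1, 2, 3, 4, 5, 6, 7, 8, 9]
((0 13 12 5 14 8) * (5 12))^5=(14)=[0, 1, 2, 3, 4, 5, 6, 7, 8, 9, 10, 11, 12, 13, 14]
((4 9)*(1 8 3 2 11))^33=(1 2 8 11 3)(4 9)=[0, 2, 8, 1, 9, 5, 6, 7, 11, 4, 10, 3]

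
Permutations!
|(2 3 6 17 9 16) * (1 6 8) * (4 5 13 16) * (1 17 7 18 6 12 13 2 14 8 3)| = |(1 12 13 16 14 8 17 9 4 5 2)(6 7 18)| = 33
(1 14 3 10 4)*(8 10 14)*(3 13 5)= [0, 8, 2, 14, 1, 3, 6, 7, 10, 9, 4, 11, 12, 5, 13]= (1 8 10 4)(3 14 13 5)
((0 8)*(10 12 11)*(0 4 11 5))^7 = (12) = [0, 1, 2, 3, 4, 5, 6, 7, 8, 9, 10, 11, 12]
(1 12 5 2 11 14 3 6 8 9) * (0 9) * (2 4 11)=(0 9 1 12 5 4 11 14 3 6 8)=[9, 12, 2, 6, 11, 4, 8, 7, 0, 1, 10, 14, 5, 13, 3]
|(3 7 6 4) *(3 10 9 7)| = |(4 10 9 7 6)| = 5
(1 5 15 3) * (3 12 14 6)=(1 5 15 12 14 6 3)=[0, 5, 2, 1, 4, 15, 3, 7, 8, 9, 10, 11, 14, 13, 6, 12]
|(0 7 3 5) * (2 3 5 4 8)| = |(0 7 5)(2 3 4 8)| = 12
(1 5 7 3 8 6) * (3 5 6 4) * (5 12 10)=[0, 6, 2, 8, 3, 7, 1, 12, 4, 9, 5, 11, 10]=(1 6)(3 8 4)(5 7 12 10)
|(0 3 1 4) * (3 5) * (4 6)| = |(0 5 3 1 6 4)| = 6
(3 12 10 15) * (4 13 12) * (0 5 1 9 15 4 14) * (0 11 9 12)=(0 5 1 12 10 4 13)(3 14 11 9 15)=[5, 12, 2, 14, 13, 1, 6, 7, 8, 15, 4, 9, 10, 0, 11, 3]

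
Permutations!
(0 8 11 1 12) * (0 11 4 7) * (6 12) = [8, 6, 2, 3, 7, 5, 12, 0, 4, 9, 10, 1, 11] = (0 8 4 7)(1 6 12 11)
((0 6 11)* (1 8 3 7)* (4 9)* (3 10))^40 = (0 6 11) = [6, 1, 2, 3, 4, 5, 11, 7, 8, 9, 10, 0]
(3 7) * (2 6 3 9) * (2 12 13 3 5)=[0, 1, 6, 7, 4, 2, 5, 9, 8, 12, 10, 11, 13, 3]=(2 6 5)(3 7 9 12 13)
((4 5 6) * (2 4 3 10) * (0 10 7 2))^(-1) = (0 10)(2 7 3 6 5 4) = [10, 1, 7, 6, 2, 4, 5, 3, 8, 9, 0]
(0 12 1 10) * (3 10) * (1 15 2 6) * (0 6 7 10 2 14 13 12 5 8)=(0 5 8)(1 3 2 7 10 6)(12 15 14 13)=[5, 3, 7, 2, 4, 8, 1, 10, 0, 9, 6, 11, 15, 12, 13, 14]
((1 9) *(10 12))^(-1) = (1 9)(10 12) = [0, 9, 2, 3, 4, 5, 6, 7, 8, 1, 12, 11, 10]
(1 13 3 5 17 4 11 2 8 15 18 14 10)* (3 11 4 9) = (1 13 11 2 8 15 18 14 10)(3 5 17 9) = [0, 13, 8, 5, 4, 17, 6, 7, 15, 3, 1, 2, 12, 11, 10, 18, 16, 9, 14]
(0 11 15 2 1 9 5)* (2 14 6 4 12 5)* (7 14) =(0 11 15 7 14 6 4 12 5)(1 9 2) =[11, 9, 1, 3, 12, 0, 4, 14, 8, 2, 10, 15, 5, 13, 6, 7]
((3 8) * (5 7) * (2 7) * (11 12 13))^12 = (13) = [0, 1, 2, 3, 4, 5, 6, 7, 8, 9, 10, 11, 12, 13]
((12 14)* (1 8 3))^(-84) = (14) = [0, 1, 2, 3, 4, 5, 6, 7, 8, 9, 10, 11, 12, 13, 14]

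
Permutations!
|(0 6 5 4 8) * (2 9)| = |(0 6 5 4 8)(2 9)| = 10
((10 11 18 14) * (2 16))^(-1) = (2 16)(10 14 18 11) = [0, 1, 16, 3, 4, 5, 6, 7, 8, 9, 14, 10, 12, 13, 18, 15, 2, 17, 11]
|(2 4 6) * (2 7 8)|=|(2 4 6 7 8)|=5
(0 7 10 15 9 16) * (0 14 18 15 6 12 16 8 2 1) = [7, 0, 1, 3, 4, 5, 12, 10, 2, 8, 6, 11, 16, 13, 18, 9, 14, 17, 15] = (0 7 10 6 12 16 14 18 15 9 8 2 1)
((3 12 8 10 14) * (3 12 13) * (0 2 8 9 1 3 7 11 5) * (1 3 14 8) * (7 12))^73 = (0 14 5 1 11 2 7)(3 13 12 9)(8 10) = [14, 11, 7, 13, 4, 1, 6, 0, 10, 3, 8, 2, 9, 12, 5]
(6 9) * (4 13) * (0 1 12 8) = [1, 12, 2, 3, 13, 5, 9, 7, 0, 6, 10, 11, 8, 4] = (0 1 12 8)(4 13)(6 9)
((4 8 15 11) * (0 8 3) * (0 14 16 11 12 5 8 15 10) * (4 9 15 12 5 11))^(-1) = [10, 1, 2, 4, 16, 15, 6, 7, 5, 11, 8, 12, 0, 13, 3, 9, 14] = (0 10 8 5 15 9 11 12)(3 4 16 14)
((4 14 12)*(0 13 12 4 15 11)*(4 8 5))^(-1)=(0 11 15 12 13)(4 5 8 14)=[11, 1, 2, 3, 5, 8, 6, 7, 14, 9, 10, 15, 13, 0, 4, 12]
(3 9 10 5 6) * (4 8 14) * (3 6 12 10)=[0, 1, 2, 9, 8, 12, 6, 7, 14, 3, 5, 11, 10, 13, 4]=(3 9)(4 8 14)(5 12 10)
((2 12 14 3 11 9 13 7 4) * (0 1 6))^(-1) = (0 6 1)(2 4 7 13 9 11 3 14 12) = [6, 0, 4, 14, 7, 5, 1, 13, 8, 11, 10, 3, 2, 9, 12]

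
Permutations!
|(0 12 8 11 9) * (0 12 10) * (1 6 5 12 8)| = 12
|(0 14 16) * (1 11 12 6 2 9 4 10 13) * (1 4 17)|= 21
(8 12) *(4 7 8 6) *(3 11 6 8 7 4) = [0, 1, 2, 11, 4, 5, 3, 7, 12, 9, 10, 6, 8] = (3 11 6)(8 12)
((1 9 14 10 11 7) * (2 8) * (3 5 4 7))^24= (1 5 10)(3 14 7)(4 11 9)= [0, 5, 2, 14, 11, 10, 6, 3, 8, 4, 1, 9, 12, 13, 7]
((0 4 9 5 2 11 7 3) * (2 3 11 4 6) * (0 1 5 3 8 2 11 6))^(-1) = [0, 3, 8, 9, 2, 1, 7, 11, 5, 4, 10, 6] = (1 3 9 4 2 8 5)(6 7 11)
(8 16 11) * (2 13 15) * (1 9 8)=[0, 9, 13, 3, 4, 5, 6, 7, 16, 8, 10, 1, 12, 15, 14, 2, 11]=(1 9 8 16 11)(2 13 15)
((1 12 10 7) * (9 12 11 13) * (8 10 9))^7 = (1 11 13 8 10 7)(9 12) = [0, 11, 2, 3, 4, 5, 6, 1, 10, 12, 7, 13, 9, 8]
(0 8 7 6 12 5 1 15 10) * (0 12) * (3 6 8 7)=(0 7 8 3 6)(1 15 10 12 5)=[7, 15, 2, 6, 4, 1, 0, 8, 3, 9, 12, 11, 5, 13, 14, 10]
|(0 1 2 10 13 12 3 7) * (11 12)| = |(0 1 2 10 13 11 12 3 7)| = 9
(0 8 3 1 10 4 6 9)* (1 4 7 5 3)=[8, 10, 2, 4, 6, 3, 9, 5, 1, 0, 7]=(0 8 1 10 7 5 3 4 6 9)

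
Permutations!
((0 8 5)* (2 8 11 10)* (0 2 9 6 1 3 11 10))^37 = (0 9 1 11 10 6 3)(2 8 5) = [9, 11, 8, 0, 4, 2, 3, 7, 5, 1, 6, 10]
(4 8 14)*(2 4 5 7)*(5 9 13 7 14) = [0, 1, 4, 3, 8, 14, 6, 2, 5, 13, 10, 11, 12, 7, 9] = (2 4 8 5 14 9 13 7)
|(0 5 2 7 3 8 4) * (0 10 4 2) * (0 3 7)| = 10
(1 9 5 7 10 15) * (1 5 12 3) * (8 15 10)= (1 9 12 3)(5 7 8 15)= [0, 9, 2, 1, 4, 7, 6, 8, 15, 12, 10, 11, 3, 13, 14, 5]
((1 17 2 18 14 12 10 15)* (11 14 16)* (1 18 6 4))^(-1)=(1 4 6 2 17)(10 12 14 11 16 18 15)=[0, 4, 17, 3, 6, 5, 2, 7, 8, 9, 12, 16, 14, 13, 11, 10, 18, 1, 15]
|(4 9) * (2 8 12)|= |(2 8 12)(4 9)|= 6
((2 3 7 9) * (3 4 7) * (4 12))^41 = (2 12 4 7 9) = [0, 1, 12, 3, 7, 5, 6, 9, 8, 2, 10, 11, 4]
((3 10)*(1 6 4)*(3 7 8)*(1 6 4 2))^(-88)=(10)=[0, 1, 2, 3, 4, 5, 6, 7, 8, 9, 10]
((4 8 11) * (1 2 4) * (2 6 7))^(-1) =(1 11 8 4 2 7 6) =[0, 11, 7, 3, 2, 5, 1, 6, 4, 9, 10, 8]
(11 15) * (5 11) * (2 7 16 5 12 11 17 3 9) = [0, 1, 7, 9, 4, 17, 6, 16, 8, 2, 10, 15, 11, 13, 14, 12, 5, 3] = (2 7 16 5 17 3 9)(11 15 12)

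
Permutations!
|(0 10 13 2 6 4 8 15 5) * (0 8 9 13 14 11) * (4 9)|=12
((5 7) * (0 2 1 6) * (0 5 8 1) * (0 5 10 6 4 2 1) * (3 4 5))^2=[5, 7, 4, 2, 3, 8, 6, 0, 1, 9, 10]=(10)(0 5 8 1 7)(2 4 3)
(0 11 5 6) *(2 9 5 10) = (0 11 10 2 9 5 6) = [11, 1, 9, 3, 4, 6, 0, 7, 8, 5, 2, 10]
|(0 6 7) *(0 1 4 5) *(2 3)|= 6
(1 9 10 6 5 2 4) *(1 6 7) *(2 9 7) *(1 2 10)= (10)(1 7 2 4 6 5 9)= [0, 7, 4, 3, 6, 9, 5, 2, 8, 1, 10]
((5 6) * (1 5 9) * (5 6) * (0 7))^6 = (9) = [0, 1, 2, 3, 4, 5, 6, 7, 8, 9]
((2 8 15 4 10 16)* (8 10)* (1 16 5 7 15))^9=(16)=[0, 1, 2, 3, 4, 5, 6, 7, 8, 9, 10, 11, 12, 13, 14, 15, 16]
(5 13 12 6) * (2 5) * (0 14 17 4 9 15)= (0 14 17 4 9 15)(2 5 13 12 6)= [14, 1, 5, 3, 9, 13, 2, 7, 8, 15, 10, 11, 6, 12, 17, 0, 16, 4]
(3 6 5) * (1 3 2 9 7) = (1 3 6 5 2 9 7) = [0, 3, 9, 6, 4, 2, 5, 1, 8, 7]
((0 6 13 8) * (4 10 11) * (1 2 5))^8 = (13)(1 5 2)(4 11 10) = [0, 5, 1, 3, 11, 2, 6, 7, 8, 9, 4, 10, 12, 13]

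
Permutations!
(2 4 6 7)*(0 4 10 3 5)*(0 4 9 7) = [9, 1, 10, 5, 6, 4, 0, 2, 8, 7, 3] = (0 9 7 2 10 3 5 4 6)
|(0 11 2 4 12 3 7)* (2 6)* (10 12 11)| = 20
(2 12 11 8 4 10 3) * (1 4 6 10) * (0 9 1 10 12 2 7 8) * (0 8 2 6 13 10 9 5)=[5, 4, 6, 7, 9, 0, 12, 2, 13, 1, 3, 8, 11, 10]=(0 5)(1 4 9)(2 6 12 11 8 13 10 3 7)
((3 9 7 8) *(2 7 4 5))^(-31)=(2 9 7 4 8 5 3)=[0, 1, 9, 2, 8, 3, 6, 4, 5, 7]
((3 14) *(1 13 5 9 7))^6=[0, 13, 2, 3, 4, 9, 6, 1, 8, 7, 10, 11, 12, 5, 14]=(14)(1 13 5 9 7)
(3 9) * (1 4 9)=(1 4 9 3)=[0, 4, 2, 1, 9, 5, 6, 7, 8, 3]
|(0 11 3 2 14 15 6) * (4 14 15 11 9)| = |(0 9 4 14 11 3 2 15 6)| = 9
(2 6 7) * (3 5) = (2 6 7)(3 5) = [0, 1, 6, 5, 4, 3, 7, 2]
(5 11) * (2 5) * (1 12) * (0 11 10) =(0 11 2 5 10)(1 12) =[11, 12, 5, 3, 4, 10, 6, 7, 8, 9, 0, 2, 1]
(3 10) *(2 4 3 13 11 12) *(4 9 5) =[0, 1, 9, 10, 3, 4, 6, 7, 8, 5, 13, 12, 2, 11] =(2 9 5 4 3 10 13 11 12)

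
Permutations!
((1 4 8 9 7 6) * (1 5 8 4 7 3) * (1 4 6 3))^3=(1 4 8 7 6 9 3 5)=[0, 4, 2, 5, 8, 1, 9, 6, 7, 3]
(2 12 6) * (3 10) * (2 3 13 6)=(2 12)(3 10 13 6)=[0, 1, 12, 10, 4, 5, 3, 7, 8, 9, 13, 11, 2, 6]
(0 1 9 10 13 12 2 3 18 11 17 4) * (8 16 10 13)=(0 1 9 13 12 2 3 18 11 17 4)(8 16 10)=[1, 9, 3, 18, 0, 5, 6, 7, 16, 13, 8, 17, 2, 12, 14, 15, 10, 4, 11]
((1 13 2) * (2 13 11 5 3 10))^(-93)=(13)(1 3)(2 5)(10 11)=[0, 3, 5, 1, 4, 2, 6, 7, 8, 9, 11, 10, 12, 13]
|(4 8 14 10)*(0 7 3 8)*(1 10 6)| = |(0 7 3 8 14 6 1 10 4)| = 9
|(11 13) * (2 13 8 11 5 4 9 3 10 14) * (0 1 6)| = |(0 1 6)(2 13 5 4 9 3 10 14)(8 11)| = 24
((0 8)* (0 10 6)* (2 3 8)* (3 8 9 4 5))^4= (0 6 10 8 2)= [6, 1, 0, 3, 4, 5, 10, 7, 2, 9, 8]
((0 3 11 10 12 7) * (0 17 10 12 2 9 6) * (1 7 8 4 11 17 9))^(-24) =(0 10 7)(1 6 17)(2 9 3) =[10, 6, 9, 2, 4, 5, 17, 0, 8, 3, 7, 11, 12, 13, 14, 15, 16, 1]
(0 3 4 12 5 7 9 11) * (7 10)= (0 3 4 12 5 10 7 9 11)= [3, 1, 2, 4, 12, 10, 6, 9, 8, 11, 7, 0, 5]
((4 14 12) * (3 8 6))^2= (3 6 8)(4 12 14)= [0, 1, 2, 6, 12, 5, 8, 7, 3, 9, 10, 11, 14, 13, 4]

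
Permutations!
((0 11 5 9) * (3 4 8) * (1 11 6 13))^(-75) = [13, 5, 2, 3, 4, 0, 1, 7, 8, 6, 10, 9, 12, 11] = (0 13 11 9 6 1 5)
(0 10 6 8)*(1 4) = (0 10 6 8)(1 4) = [10, 4, 2, 3, 1, 5, 8, 7, 0, 9, 6]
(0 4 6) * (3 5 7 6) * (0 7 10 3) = (0 4)(3 5 10)(6 7) = [4, 1, 2, 5, 0, 10, 7, 6, 8, 9, 3]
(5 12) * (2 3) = (2 3)(5 12) = [0, 1, 3, 2, 4, 12, 6, 7, 8, 9, 10, 11, 5]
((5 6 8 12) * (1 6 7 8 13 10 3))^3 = (1 10 6 3 13)(5 12 8 7) = [0, 10, 2, 13, 4, 12, 3, 5, 7, 9, 6, 11, 8, 1]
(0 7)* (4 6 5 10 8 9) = (0 7)(4 6 5 10 8 9) = [7, 1, 2, 3, 6, 10, 5, 0, 9, 4, 8]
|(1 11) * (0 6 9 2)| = |(0 6 9 2)(1 11)| = 4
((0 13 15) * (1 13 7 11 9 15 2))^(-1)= (0 15 9 11 7)(1 2 13)= [15, 2, 13, 3, 4, 5, 6, 0, 8, 11, 10, 7, 12, 1, 14, 9]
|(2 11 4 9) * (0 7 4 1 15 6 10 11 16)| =|(0 7 4 9 2 16)(1 15 6 10 11)| =30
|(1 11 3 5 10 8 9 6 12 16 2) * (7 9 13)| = |(1 11 3 5 10 8 13 7 9 6 12 16 2)| = 13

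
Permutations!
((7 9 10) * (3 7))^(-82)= [0, 1, 2, 9, 4, 5, 6, 10, 8, 3, 7]= (3 9)(7 10)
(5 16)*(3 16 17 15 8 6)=[0, 1, 2, 16, 4, 17, 3, 7, 6, 9, 10, 11, 12, 13, 14, 8, 5, 15]=(3 16 5 17 15 8 6)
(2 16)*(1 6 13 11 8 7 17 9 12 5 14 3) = (1 6 13 11 8 7 17 9 12 5 14 3)(2 16) = [0, 6, 16, 1, 4, 14, 13, 17, 7, 12, 10, 8, 5, 11, 3, 15, 2, 9]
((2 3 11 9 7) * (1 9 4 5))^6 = (1 4 3 7)(2 9 5 11) = [0, 4, 9, 7, 3, 11, 6, 1, 8, 5, 10, 2]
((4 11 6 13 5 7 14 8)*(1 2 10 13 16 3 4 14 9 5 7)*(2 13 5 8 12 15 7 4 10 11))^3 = (1 2 16 5 4 6 10 13 11 3)(7 14)(8 15)(9 12) = [0, 2, 16, 1, 6, 4, 10, 14, 15, 12, 13, 3, 9, 11, 7, 8, 5]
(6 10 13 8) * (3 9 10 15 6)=[0, 1, 2, 9, 4, 5, 15, 7, 3, 10, 13, 11, 12, 8, 14, 6]=(3 9 10 13 8)(6 15)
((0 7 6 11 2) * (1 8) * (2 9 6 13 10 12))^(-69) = (0 10)(1 8)(2 13)(7 12) = [10, 8, 13, 3, 4, 5, 6, 12, 1, 9, 0, 11, 7, 2]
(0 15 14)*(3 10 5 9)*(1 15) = [1, 15, 2, 10, 4, 9, 6, 7, 8, 3, 5, 11, 12, 13, 0, 14] = (0 1 15 14)(3 10 5 9)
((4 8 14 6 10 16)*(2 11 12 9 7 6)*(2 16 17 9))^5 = [0, 1, 12, 3, 8, 5, 6, 7, 14, 9, 10, 2, 11, 13, 16, 15, 4, 17] = (17)(2 12 11)(4 8 14 16)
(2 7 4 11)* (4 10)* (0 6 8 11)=(0 6 8 11 2 7 10 4)=[6, 1, 7, 3, 0, 5, 8, 10, 11, 9, 4, 2]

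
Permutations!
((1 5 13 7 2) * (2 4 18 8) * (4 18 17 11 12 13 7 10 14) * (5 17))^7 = [0, 4, 14, 3, 17, 11, 6, 12, 10, 9, 2, 7, 18, 8, 1, 15, 16, 5, 13] = (1 4 17 5 11 7 12 18 13 8 10 2 14)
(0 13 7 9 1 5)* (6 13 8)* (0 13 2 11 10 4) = [8, 5, 11, 3, 0, 13, 2, 9, 6, 1, 4, 10, 12, 7] = (0 8 6 2 11 10 4)(1 5 13 7 9)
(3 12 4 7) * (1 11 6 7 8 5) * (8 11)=(1 8 5)(3 12 4 11 6 7)=[0, 8, 2, 12, 11, 1, 7, 3, 5, 9, 10, 6, 4]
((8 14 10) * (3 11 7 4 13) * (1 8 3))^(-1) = (1 13 4 7 11 3 10 14 8) = [0, 13, 2, 10, 7, 5, 6, 11, 1, 9, 14, 3, 12, 4, 8]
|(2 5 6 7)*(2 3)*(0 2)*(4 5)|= |(0 2 4 5 6 7 3)|= 7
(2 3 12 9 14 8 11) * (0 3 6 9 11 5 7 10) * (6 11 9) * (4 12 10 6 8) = (0 3 10)(2 11)(4 12 9 14)(5 7 6 8) = [3, 1, 11, 10, 12, 7, 8, 6, 5, 14, 0, 2, 9, 13, 4]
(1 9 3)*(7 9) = (1 7 9 3) = [0, 7, 2, 1, 4, 5, 6, 9, 8, 3]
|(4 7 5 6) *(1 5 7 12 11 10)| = 7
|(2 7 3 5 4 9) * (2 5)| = |(2 7 3)(4 9 5)| = 3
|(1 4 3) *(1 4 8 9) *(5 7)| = 6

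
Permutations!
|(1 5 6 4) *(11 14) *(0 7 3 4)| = |(0 7 3 4 1 5 6)(11 14)| = 14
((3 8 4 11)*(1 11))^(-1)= (1 4 8 3 11)= [0, 4, 2, 11, 8, 5, 6, 7, 3, 9, 10, 1]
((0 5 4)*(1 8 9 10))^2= (0 4 5)(1 9)(8 10)= [4, 9, 2, 3, 5, 0, 6, 7, 10, 1, 8]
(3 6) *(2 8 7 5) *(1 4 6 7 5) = (1 4 6 3 7)(2 8 5) = [0, 4, 8, 7, 6, 2, 3, 1, 5]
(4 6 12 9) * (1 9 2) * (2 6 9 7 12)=[0, 7, 1, 3, 9, 5, 2, 12, 8, 4, 10, 11, 6]=(1 7 12 6 2)(4 9)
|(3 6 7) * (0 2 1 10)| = 12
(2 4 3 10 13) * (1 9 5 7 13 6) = [0, 9, 4, 10, 3, 7, 1, 13, 8, 5, 6, 11, 12, 2] = (1 9 5 7 13 2 4 3 10 6)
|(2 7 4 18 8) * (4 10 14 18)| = |(2 7 10 14 18 8)| = 6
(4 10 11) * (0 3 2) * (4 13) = (0 3 2)(4 10 11 13) = [3, 1, 0, 2, 10, 5, 6, 7, 8, 9, 11, 13, 12, 4]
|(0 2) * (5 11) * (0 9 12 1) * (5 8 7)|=|(0 2 9 12 1)(5 11 8 7)|=20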